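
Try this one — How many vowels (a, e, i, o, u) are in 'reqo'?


Vowels in 'reqo': e, o = 2 vowels.

2


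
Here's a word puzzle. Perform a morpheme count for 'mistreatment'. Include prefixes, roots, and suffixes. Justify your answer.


Decomposition: mis- (prefix) + treat (root) + -ment (suffix) = 3 morpheme(s)

3 morphemes


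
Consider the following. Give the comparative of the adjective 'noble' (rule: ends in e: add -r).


Apply comparative formation (ends in e: add -r): 'noble' -> 'nobler'.

nobler


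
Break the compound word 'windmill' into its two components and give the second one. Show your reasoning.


Split 'windmill' into 'wind' + 'mill'. The second part is 'mill'.

mill


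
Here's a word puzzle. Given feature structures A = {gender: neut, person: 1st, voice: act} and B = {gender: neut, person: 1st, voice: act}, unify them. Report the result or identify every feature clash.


Compare features:
gender: A=neut vs B=neut -> unified: neut
person: A=1st vs B=1st -> unified: 1st
voice: A=act vs B=act -> unified: act
No clashes found.

Unified: {gender: neut, person: 1st, voice: act}


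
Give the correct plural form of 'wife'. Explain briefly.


Apply rule: Change -fe to -ves. 'wife' becomes 'wives'.

wives


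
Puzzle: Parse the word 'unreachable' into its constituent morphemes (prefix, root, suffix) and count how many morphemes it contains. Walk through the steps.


Step 1: Identify prefix: 'un' (meaning: not/reverse)
Step 2: Identify root: 'reach'
Step 3: Identify suffix(es): 'able'
Decomposition: un- (prefix: not/reverse) + reach (root) + -able (suffix: capable of)
Total morphemes: 3

3 morphemes (un- (prefix: not/reverse) + reach (root) + -able (suffix: capable of))


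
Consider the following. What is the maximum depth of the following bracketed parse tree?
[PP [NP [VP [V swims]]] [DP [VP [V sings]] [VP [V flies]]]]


Count bracket nesting levels:
'[' at pos 0: depth = 1
'[' at pos 4: depth = 2
'[' at pos 8: depth = 3
'[' at pos 12: depth = 4
'[' at pos 24: depth = 2
'[' at pos 28: depth = 3
'[' at pos 32: depth = 4
'[' at pos 43: depth = 3
'[' at pos 47: depth = 4
Maximum depth reached: 4

4


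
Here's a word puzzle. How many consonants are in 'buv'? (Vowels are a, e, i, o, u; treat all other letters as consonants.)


Consonants in 'buv': b, v = 2 consonants.

2


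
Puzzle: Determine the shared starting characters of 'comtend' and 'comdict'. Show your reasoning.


Compare from the start: 3 characters match: 'com'. Mismatch at position 4: 't' vs 'd'.

com


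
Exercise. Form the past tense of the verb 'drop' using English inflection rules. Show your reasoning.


Apply rule: Double final consonant and add -ed. 'drop' becomes 'dropped'.

dropped


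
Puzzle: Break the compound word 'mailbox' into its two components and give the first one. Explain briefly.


Split 'mailbox' into 'mail' + 'box'. The first part is 'mail'.

mail


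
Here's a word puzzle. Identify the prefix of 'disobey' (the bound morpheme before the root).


The word 'disobey' = 'dis' (prefix) + 'obey' (root). The prefix is 'dis'.

dis


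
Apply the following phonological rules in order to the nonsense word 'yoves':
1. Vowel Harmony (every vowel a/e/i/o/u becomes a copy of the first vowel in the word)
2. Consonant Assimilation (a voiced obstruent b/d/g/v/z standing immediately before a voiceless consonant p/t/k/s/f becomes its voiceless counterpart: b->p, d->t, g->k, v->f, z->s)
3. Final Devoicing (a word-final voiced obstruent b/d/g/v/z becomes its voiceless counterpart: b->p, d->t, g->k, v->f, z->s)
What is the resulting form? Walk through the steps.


Starting form: 'yoves'
Rule 1: Vowel Harmony: all vowels become 'o' (matching first vowel). 'yoves' -> 'yovos'
Rule 2: Consonant Assimilation: no voiced obstruent (b/d/g/v/z) stands immediately before a voiceless consonant (p/t/k/s/f). No change.
Rule 3: Final Devoicing: final consonant 's' is not one of the voiced obstruents b/d/g/v/z. No change.
Final form: 'yovos'

yovos


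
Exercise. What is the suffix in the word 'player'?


The word 'player' = 'play' (root) + '-er' (suffix). The suffix is '-er'.

er


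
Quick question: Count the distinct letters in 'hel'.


Unique letters in 'hel': {e, h, l} = 3 distinct letters.

3


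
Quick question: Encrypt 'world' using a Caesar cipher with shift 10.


Shift each letter by 10: w -> g, o -> y, r -> b, l -> v, d -> n. Result: 'gybvn'.

gybvn


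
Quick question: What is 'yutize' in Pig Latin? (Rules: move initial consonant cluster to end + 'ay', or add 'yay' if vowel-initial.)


'yutize': move consonant cluster 'y' to end and add 'ay': 'utizeyay'.

utizeyay


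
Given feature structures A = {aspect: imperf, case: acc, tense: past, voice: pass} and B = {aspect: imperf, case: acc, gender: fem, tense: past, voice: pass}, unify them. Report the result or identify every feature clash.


Compare features:
aspect: A=imperf vs B=imperf -> unified: imperf
case: A=acc vs B=acc -> unified: acc
gender: A=_ vs B=fem -> unified: fem
tense: A=past vs B=past -> unified: past
voice: A=pass vs B=pass -> unified: pass
No clashes found.

Unified: {aspect: imperf, case: acc, gender: fem, tense: past, voice: pass}


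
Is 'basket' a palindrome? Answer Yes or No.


Forward: 'basket'
Reversed: 'teksab'
They differ.

No


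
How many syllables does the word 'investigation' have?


Break 'investigation' into syllables: in-ves-ti-ga-tion -> in | ves | ti | ga | tion = 5 syllables

5 syllables


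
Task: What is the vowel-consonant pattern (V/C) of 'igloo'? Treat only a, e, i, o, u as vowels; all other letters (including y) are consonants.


Letter mapping: i = V, g = C, l = C, o = V, o = V.

VCCVV


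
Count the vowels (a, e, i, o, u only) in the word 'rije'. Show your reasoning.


Vowels in 'rije': i, e = 2 vowels.

2


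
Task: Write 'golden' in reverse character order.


Reverse 'golden' character by character: 'nedlog'.

nedlog


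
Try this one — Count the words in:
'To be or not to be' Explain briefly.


Split into words: To | be | or | not | to | be = 6 words.

6


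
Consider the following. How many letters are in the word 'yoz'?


Spell out 'yoz' and number each letter: y(1), o(2), z(3). Total: 3 letters.

3


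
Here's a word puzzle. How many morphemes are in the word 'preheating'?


Decomposition: pre- (prefix) + heat (root) + -ing (suffix) = 3 morpheme(s)

3 morphemes


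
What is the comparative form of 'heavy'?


Apply comparative formation (consonant + y: change y to i, add -er): 'heavy' -> 'heavier'.

heavier


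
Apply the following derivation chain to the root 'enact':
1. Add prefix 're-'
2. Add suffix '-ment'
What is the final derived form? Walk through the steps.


Step 1: Add prefix 're-' to 'enact' = 'reenact'
Step 2: Add suffix '-ment' to 'reenact' = 'reenactment'

reenactment


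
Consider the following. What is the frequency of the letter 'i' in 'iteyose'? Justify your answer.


Letter 'i' in 'iteyose': found at position(s) 1 = 1 occurrence(s).

1


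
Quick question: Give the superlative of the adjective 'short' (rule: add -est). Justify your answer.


Apply superlative formation (add -est): 'short' -> 'shortest'.

shortest


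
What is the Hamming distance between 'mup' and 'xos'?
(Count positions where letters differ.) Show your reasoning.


Alignment:
Position 1: 'm' vs 'x' = DIFFER
Position 2: 'u' vs 'o' = DIFFER
Position 3: 'p' vs 's' = DIFFER
Total differences: 3

3


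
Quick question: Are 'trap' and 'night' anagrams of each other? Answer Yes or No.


Sorted letters of 'trap': 'aprt'
Sorted letters of 'night': 'ghint'
They do not match.

No


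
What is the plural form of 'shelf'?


Apply rule: Change -f to -ves. 'shelf' becomes 'shelves'.

shelves


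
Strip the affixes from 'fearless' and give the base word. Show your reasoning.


Remove suffix '-less' from 'fearless' to get root 'fear'.

fear


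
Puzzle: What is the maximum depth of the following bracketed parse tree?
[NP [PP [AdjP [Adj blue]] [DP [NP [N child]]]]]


Count bracket nesting levels:
'[' at pos 0: depth = 1
'[' at pos 4: depth = 2
'[' at pos 8: depth = 3
'[' at pos 14: depth = 4
'[' at pos 26: depth = 3
'[' at pos 30: depth = 4
'[' at pos 34: depth = 5
Maximum depth reached: 5

5


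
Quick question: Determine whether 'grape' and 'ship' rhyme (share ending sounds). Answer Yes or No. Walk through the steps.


Rime (stressed vowel + following sounds) of 'grape': -ape = /eɪp/
Rime of 'ship': -ip = /ɪp/
/eɪp/ and /ɪp/ are different ending sounds, so the words do not rhyme.

No


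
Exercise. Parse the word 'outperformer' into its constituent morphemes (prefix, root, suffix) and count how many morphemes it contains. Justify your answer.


Step 1: Identify prefix: 'out' (meaning: surpass)
Step 2: Identify root: 'perform'
Step 3: Identify suffix(es): 'er'
Decomposition: out- (prefix: surpass) + perform (root) + -er (suffix: one who)
Total morphemes: 3

3 morphemes (out- (prefix: surpass) + perform (root) + -er (suffix: one who))


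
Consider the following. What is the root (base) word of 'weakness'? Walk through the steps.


Remove suffix '-ness' from 'weakness' to get root 'weak'.

weak


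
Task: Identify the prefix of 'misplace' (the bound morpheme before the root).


The word 'misplace' = 'mis' (prefix) + 'place' (root). The prefix is 'mis'.

mis


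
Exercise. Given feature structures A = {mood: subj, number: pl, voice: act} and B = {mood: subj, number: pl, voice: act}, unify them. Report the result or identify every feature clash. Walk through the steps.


Compare features:
mood: A=subj vs B=subj -> unified: subj
number: A=pl vs B=pl -> unified: pl
voice: A=act vs B=act -> unified: act
No clashes found.

Unified: {mood: subj, number: pl, voice: act}


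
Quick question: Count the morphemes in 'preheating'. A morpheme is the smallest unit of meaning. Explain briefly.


Decomposition: pre- (prefix) + heat (root) + -ing (suffix) = 3 morpheme(s)

3 morphemes


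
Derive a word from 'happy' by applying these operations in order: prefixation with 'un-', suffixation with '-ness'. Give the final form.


Step 1: Add prefix 'un-' to 'happy' = 'unhappy'
Step 2: Add suffix '-ness' to 'unhappy' = 'unhappiness'

unhappiness


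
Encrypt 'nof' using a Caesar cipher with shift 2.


Shift each letter by 2: n -> p, o -> q, f -> h. Result: 'pqh'.

pqh


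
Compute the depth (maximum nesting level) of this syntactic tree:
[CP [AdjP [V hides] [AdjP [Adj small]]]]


Count bracket nesting levels:
'[' at pos 0: depth = 1
'[' at pos 4: depth = 2
'[' at pos 10: depth = 3
'[' at pos 20: depth = 3
'[' at pos 26: depth = 4
Maximum depth reached: 4

4


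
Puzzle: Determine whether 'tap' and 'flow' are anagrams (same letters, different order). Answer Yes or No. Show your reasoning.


Sorted letters of 'tap': 'apt'
Sorted letters of 'flow': 'flow'
They do not match.

No


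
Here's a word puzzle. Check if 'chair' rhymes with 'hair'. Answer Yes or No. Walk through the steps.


Rime (stressed vowel + following sounds) of 'chair': -air = /ɛər/
Rime of 'hair': -air = /ɛər/
/ɛər/ and /ɛər/ are the same ending sound, so the words rhyme.

Yes


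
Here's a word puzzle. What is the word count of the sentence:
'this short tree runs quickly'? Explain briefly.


Split into words: this | short | tree | runs | quickly = 5 words.

5


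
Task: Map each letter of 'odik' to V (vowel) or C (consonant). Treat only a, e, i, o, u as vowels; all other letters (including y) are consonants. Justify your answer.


Letter mapping: o = V, d = C, i = V, k = C.

VCVC


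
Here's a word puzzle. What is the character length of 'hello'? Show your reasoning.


Spell out 'hello' and number each letter: h(1), e(2), l(3), l(4), o(5). Total: 5 letters.

5


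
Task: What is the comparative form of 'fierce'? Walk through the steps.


Apply comparative formation (ends in e: add -r): 'fierce' -> 'fiercer'.

fiercer


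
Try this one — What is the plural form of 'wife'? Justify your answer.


Apply rule: Change -fe to -ves. 'wife' becomes 'wives'.

wives


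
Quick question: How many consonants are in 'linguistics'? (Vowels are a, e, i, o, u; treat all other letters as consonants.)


Consonants in 'linguistics': l, n, g, s, t, c, s = 7 consonants.

7


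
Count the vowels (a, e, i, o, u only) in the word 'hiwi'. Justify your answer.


Vowels in 'hiwi': i, i = 2 vowels.

2


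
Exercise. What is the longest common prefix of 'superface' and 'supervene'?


Compare from the start: 5 characters match: 'super'. Mismatch at position 6: 'f' vs 'v'.

super


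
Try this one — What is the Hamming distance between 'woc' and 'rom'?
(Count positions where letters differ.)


Alignment:
Position 1: 'w' vs 'r' = DIFFER
Position 2: 'o' vs 'o' = match
Position 3: 'c' vs 'm' = DIFFER
Total differences: 2

2


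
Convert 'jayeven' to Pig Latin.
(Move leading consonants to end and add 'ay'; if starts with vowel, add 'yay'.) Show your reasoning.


'jayeven': move consonant cluster 'j' to end and add 'ay': 'ayevenjay'.

ayevenjay


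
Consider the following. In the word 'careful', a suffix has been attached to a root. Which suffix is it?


The word 'careful' = 'care' (root) + '-ful' (suffix). The suffix is '-ful'.

ful


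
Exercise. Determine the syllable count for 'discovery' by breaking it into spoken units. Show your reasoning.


Break 'discovery' into syllables: dis-cov-er-y -> dis | cov | er | y = 4 syllables

4 syllables


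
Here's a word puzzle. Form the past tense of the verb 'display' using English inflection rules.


Apply rule: Add -ed. 'display' becomes 'displayed'.

displayed


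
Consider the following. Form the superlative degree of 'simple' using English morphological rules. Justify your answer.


Apply superlative formation (ends in e: add -st): 'simple' -> 'simplest'.

simplest


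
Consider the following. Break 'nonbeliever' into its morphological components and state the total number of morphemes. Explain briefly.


Step 1: Identify prefix: 'non' (meaning: not)
Step 2: Identify root: 'believe'
Step 3: Identify suffix(es): 'er'
Decomposition: non- (prefix: not) + believe (root) + -er (suffix: one who)
Total morphemes: 3

3 morphemes (non- (prefix: not) + believe (root) + -er (suffix: one who))


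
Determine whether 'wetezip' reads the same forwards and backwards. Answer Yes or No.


Forward: 'wetezip'
Reversed: 'pizetew'
They differ.

No


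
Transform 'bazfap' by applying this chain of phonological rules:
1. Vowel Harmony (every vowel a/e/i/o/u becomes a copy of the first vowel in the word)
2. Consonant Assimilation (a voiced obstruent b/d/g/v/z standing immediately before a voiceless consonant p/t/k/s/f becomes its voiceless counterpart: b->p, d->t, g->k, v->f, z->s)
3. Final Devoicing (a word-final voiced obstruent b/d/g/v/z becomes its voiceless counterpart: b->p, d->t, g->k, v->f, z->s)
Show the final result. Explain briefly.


Starting form: 'bazfap'
Rule 1: Vowel Harmony: all vowels already match. No change.
Rule 2: Consonant Assimilation: voiced obstruent before voiceless consonant becomes voiceless ('zf' -> 'sf'). 'bazfap' -> 'basfap'
Rule 3: Final Devoicing: final consonant 'p' is not one of the voiced obstruents b/d/g/v/z. No change.
Final form: 'basfap'

basfap


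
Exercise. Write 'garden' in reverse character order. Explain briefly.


Reverse 'garden' character by character: 'nedrag'.

nedrag


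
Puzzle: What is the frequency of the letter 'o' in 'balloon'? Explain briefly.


Letter 'o' in 'balloon': found at position(s) 5, 6 = 2 occurrence(s).

2


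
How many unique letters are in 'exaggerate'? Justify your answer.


Unique letters in 'exaggerate': {a, e, g, r, t, x} = 6 distinct letters.

6


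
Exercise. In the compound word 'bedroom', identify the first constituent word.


Split 'bedroom' into 'bed' + 'room'. The first part is 'bed'.

bed


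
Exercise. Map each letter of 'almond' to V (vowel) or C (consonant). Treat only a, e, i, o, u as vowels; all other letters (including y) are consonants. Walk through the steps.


Letter mapping: a = V, l = C, m = C, o = V, n = C, d = C.

VCCVCC


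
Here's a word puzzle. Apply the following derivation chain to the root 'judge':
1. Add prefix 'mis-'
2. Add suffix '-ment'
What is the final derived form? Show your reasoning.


Step 1: Add prefix 'mis-' to 'judge' = 'misjudge'
Step 2: Add suffix '-ment' to 'misjudge' = 'misjudgment'

misjudgment


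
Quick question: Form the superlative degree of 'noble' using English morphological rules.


Apply superlative formation (ends in e: add -st): 'noble' -> 'noblest'.

noblest


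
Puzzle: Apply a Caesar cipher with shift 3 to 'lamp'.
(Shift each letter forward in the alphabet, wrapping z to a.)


Shift each letter by 3: l -> o, a -> d, m -> p, p -> s. Result: 'odps'.

odps


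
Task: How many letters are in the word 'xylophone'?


Spell out 'xylophone' and number each letter: x(1), y(2), l(3), o(4), p(5), h(6), o(7), n(8), e(9). Total: 9 letters.

9


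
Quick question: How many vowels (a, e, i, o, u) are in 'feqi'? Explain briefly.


Vowels in 'feqi': e, i = 2 vowels.

2


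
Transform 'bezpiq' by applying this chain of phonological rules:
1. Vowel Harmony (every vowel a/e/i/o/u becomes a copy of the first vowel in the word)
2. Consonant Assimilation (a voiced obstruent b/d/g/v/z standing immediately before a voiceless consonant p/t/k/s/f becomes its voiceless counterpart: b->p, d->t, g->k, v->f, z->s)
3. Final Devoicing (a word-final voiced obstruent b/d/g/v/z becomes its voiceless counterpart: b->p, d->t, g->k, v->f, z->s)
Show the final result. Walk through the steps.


Starting form: 'bezpiq'
Rule 1: Vowel Harmony: all vowels become 'e' (matching first vowel). 'bezpiq' -> 'bezpeq'
Rule 2: Consonant Assimilation: voiced obstruent before voiceless consonant becomes voiceless ('zp' -> 'sp'). 'bezpeq' -> 'bespeq'
Rule 3: Final Devoicing: final consonant 'q' is not one of the voiced obstruents b/d/g/v/z. No change.
Final form: 'bespeq'

bespeq


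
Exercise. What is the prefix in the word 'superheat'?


The word 'superheat' = 'super' (prefix) + 'heat' (root). The prefix is 'super'.

super


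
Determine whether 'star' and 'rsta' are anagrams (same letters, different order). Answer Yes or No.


Sorted letters of 'star': 'arst'
Sorted letters of 'rsta': 'arst'
They match.

Yes


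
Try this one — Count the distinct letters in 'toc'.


Unique letters in 'toc': {c, o, t} = 3 distinct letters.

3


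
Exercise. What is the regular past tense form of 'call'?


Apply rule: Add -ed. 'call' becomes 'called'.

called


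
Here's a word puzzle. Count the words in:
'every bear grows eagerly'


Split into words: every | bear | grows | eagerly = 4 words.

4


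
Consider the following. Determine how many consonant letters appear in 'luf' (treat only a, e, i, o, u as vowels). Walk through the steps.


Consonants in 'luf': l, f = 2 consonants.

2


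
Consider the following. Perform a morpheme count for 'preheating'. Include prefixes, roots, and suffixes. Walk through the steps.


Decomposition: pre- (prefix) + heat (root) + -ing (suffix) = 3 morpheme(s)

3 morphemes


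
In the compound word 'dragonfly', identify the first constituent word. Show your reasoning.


Split 'dragonfly' into 'dragon' + 'fly'. The first part is 'dragon'.

dragon


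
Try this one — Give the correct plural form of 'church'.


Apply rule: Add -es (sibilant/fricative ending). 'church' becomes 'churches'.

churches


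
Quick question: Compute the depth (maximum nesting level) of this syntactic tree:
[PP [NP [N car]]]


Count bracket nesting levels:
'[' at pos 0: depth = 1
'[' at pos 4: depth = 2
'[' at pos 8: depth = 3
Maximum depth reached: 3

3


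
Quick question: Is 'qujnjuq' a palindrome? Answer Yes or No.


Forward: 'qujnjuq'
Reversed: 'qujnjuq'
They are identical.

Yes


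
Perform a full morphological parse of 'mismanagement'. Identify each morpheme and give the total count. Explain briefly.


Step 1: Identify prefix: 'mis' (meaning: wrongly)
Step 2: Identify root: 'manage'
Step 3: Identify suffix(es): 'ment'
Decomposition: mis- (prefix: wrongly) + manage (root) + -ment (suffix: action/result)
Total morphemes: 3

3 morphemes (mis- (prefix: wrongly) + manage (root) + -ment (suffix: action/result))


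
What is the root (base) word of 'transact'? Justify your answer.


Remove prefix 'trans' from 'transact' to get root 'act'.

act


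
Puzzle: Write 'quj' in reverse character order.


Reverse 'quj' character by character: 'juq'.

juq


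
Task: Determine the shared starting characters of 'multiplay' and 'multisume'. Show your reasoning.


Compare from the start: 5 characters match: 'multi'. Mismatch at position 6: 'p' vs 's'.

multi


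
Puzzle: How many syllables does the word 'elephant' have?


Break 'elephant' into syllables: el-e-phant -> el | e | phant = 3 syllables

3 syllables


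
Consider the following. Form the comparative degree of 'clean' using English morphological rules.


Apply comparative formation (add -er): 'clean' -> 'cleaner'.

cleaner


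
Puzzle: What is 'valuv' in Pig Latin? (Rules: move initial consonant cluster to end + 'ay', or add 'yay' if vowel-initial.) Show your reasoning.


'valuv': move consonant cluster 'v' to end and add 'ay': 'aluvvay'.

aluvvay


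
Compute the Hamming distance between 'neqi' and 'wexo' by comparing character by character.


Alignment:
Position 1: 'n' vs 'w' = DIFFER
Position 2: 'e' vs 'e' = match
Position 3: 'q' vs 'x' = DIFFER
Position 4: 'i' vs 'o' = DIFFER
Total differences: 3

3


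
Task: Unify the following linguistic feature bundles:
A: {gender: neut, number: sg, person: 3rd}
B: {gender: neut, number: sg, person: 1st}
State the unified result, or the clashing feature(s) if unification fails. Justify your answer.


Compare features:
gender: A=neut vs B=neut -> unified: neut
number: A=sg vs B=sg -> unified: sg
person: A=3rd vs B=1st -> CLASH
Clash detected on feature 'person' (3rd vs 1st); unification fails.

CLASH on 'person' (3rd vs 1st)


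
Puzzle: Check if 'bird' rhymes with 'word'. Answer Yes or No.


Rime (stressed vowel + following sounds) of 'bird': -ird = /ɜːrd/
Rime of 'word': -ord = /ɜːrd/
/ɜːrd/ and /ɜːrd/ are the same ending sound, so the words rhyme.

Yes


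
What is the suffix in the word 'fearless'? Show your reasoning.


The word 'fearless' = 'fear' (root) + '-less' (suffix). The suffix is '-less'.

less


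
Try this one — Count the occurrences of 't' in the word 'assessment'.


Letter 't' in 'assessment': found at position(s) 10 = 1 occurrence(s).

1


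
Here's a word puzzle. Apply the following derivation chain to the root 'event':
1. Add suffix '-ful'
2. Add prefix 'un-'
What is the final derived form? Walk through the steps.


Step 1: Add suffix '-ful' to 'event' = 'eventful'
Step 2: Add prefix 'un-' to 'eventful' = 'uneventful'

uneventful


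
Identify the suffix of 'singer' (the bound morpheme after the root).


The word 'singer' = 'sing' (root) + '-er' (suffix). The suffix is '-er'.

er


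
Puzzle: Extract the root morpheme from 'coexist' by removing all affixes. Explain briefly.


Remove prefix 'co' from 'coexist' to get root 'exist'.

exist


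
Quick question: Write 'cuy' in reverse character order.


Reverse 'cuy' character by character: 'yuc'.

yuc


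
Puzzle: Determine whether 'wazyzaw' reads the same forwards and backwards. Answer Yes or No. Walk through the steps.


Forward: 'wazyzaw'
Reversed: 'wazyzaw'
They are identical.

Yes


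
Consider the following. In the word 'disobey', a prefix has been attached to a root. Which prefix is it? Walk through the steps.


The word 'disobey' = 'dis' (prefix) + 'obey' (root). The prefix is 'dis'.

dis


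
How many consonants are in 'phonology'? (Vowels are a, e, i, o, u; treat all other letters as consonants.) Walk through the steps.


Consonants in 'phonology': p, h, n, l, g, y = 6 consonants.

6


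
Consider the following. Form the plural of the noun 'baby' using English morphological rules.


Apply rule: Change -y to -ies (consonant + y). 'baby' becomes 'babies'.

babies


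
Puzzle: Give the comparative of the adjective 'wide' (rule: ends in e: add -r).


Apply comparative formation (ends in e: add -r): 'wide' -> 'wider'.

wider


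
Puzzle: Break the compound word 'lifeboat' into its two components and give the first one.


Split 'lifeboat' into 'life' + 'boat'. The first part is 'life'.

life


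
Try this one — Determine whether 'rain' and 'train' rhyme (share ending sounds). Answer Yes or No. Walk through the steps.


Rime (stressed vowel + following sounds) of 'rain': -ain = /eɪn/
Rime of 'train': -ain = /eɪn/
/eɪn/ and /eɪn/ are the same ending sound, so the words rhyme.

Yes


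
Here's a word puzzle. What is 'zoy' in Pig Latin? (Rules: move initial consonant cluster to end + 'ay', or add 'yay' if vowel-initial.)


'zoy': move consonant cluster 'z' to end and add 'ay': 'oyzay'.

oyzay


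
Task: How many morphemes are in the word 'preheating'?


Decomposition: pre- (prefix) + heat (root) + -ing (suffix) = 3 morpheme(s)

3 morphemes


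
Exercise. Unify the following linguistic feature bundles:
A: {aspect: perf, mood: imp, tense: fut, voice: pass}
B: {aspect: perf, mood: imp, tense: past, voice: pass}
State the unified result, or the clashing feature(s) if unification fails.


Compare features:
aspect: A=perf vs B=perf -> unified: perf
mood: A=imp vs B=imp -> unified: imp
tense: A=fut vs B=past -> CLASH
voice: A=pass vs B=pass -> unified: pass
Clash detected on feature 'tense' (fut vs past); unification fails.

CLASH on 'tense' (fut vs past)


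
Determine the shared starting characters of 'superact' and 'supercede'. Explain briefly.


Compare from the start: 5 characters match: 'super'. Mismatch at position 6: 'a' vs 'c'.

super


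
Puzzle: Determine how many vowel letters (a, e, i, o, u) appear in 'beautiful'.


Vowels in 'beautiful': e, a, u, i, u = 5 vowels.

5


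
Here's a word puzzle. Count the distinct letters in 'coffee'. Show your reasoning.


Unique letters in 'coffee': {c, e, f, o} = 4 distinct letters.

4


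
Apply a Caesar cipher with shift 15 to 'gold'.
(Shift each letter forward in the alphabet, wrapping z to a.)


Shift each letter by 15: g -> v, o -> d, l -> a, d -> s. Result: 'vdas'.

vdas


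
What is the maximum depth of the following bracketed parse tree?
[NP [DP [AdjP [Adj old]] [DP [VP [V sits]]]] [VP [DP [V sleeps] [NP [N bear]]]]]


Count bracket nesting levels:
'[' at pos 0: depth = 1
'[' at pos 4: depth = 2
'[' at pos 8: depth = 3
'[' at pos 14: depth = 4
'[' at pos 25: depth = 3
'[' at pos 29: depth = 4
'[' at pos 33: depth = 5
'[' at pos 45: depth = 2
'[' at pos 49: depth = 3
'[' at pos 53: depth = 4
'[' at pos 64: depth = 4
'[' at pos 68: depth = 5
Maximum depth reached: 5

5


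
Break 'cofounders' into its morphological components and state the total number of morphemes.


Step 1: Identify prefix: 'co' (meaning: together)
Step 2: Identify root: 'found'
Step 3: Identify suffix(es): 'er, s'
Decomposition: co- (prefix: together) + found (root) + -er (suffix: one who) + -s (plural)
Total morphemes: 4

4 morphemes (co- (prefix: together) + found (root) + -er (suffix: one who) + -s (plural))


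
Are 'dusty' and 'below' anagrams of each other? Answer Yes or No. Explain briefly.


Sorted letters of 'dusty': 'dstuy'
Sorted letters of 'below': 'below'
They do not match.

No


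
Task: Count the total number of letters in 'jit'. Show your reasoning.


Spell out 'jit' and number each letter: j(1), i(2), t(3). Total: 3 letters.

3


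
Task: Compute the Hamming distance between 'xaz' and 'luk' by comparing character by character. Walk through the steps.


Alignment:
Position 1: 'x' vs 'l' = DIFFER
Position 2: 'a' vs 'u' = DIFFER
Position 3: 'z' vs 'k' = DIFFER
Total differences: 3

3


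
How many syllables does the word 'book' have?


Break 'book' into syllables: book -> book = 1 syllable

1 syllable


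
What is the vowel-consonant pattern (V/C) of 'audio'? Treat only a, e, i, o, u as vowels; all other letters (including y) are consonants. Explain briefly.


Letter mapping: a = V, u = V, d = C, i = V, o = V.

VVCVV


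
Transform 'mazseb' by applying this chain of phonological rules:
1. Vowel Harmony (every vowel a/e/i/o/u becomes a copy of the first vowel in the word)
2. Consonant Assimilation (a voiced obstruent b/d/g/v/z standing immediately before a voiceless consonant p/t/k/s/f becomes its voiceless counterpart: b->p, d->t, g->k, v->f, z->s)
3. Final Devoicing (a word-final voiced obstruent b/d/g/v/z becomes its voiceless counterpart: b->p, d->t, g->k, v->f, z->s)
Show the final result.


Starting form: 'mazseb'
Rule 1: Vowel Harmony: all vowels become 'a' (matching first vowel). 'mazseb' -> 'mazsab'
Rule 2: Consonant Assimilation: voiced obstruent before voiceless consonant becomes voiceless ('zs' -> 'ss'). 'mazsab' -> 'massab'
Rule 3: Final Devoicing: word-final voiced obstruent 'b' becomes voiceless 'p'. 'massab' -> 'massap'
Final form: 'massap'

massap


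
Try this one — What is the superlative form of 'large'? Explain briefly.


Apply superlative formation (ends in e: add -st): 'large' -> 'largest'.

largest


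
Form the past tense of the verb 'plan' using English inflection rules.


Apply rule: Double final consonant and add -ed. 'plan' becomes 'planned'.

planned


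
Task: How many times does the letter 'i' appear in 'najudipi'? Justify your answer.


Letter 'i' in 'najudipi': found at position(s) 6, 8 = 2 occurrence(s).

2


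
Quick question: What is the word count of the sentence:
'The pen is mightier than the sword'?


Split into words: The | pen | is | mightier | than | the | sword = 7 words.

7


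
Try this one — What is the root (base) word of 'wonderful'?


Remove suffix '-ful' from 'wonderful' to get root 'wonder'.

wonder


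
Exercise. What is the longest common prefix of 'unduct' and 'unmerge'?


Compare from the start: 2 characters match: 'un'. Mismatch at position 3: 'd' vs 'm'.

un


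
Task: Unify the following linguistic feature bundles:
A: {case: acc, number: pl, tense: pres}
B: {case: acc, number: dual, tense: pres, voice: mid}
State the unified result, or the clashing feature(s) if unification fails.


Compare features:
case: A=acc vs B=acc -> unified: acc
number: A=pl vs B=dual -> CLASH
tense: A=pres vs B=pres -> unified: pres
voice: A=_ vs B=mid -> unified: mid
Clash detected on feature 'number' (pl vs dual); unification fails.

CLASH on 'number' (pl vs dual)


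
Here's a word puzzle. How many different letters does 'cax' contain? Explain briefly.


Unique letters in 'cax': {a, c, x} = 3 distinct letters.

3


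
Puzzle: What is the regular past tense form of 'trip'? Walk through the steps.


Apply rule: Double final consonant and add -ed. 'trip' becomes 'tripped'.

tripped


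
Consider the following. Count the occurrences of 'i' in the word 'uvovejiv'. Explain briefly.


Letter 'i' in 'uvovejiv': found at position(s) 7 = 1 occurrence(s).

1


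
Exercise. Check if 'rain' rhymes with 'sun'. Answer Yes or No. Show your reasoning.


Rime (stressed vowel + following sounds) of 'rain': -ain = /eɪn/
Rime of 'sun': -un = /ʌn/
/eɪn/ and /ʌn/ are different ending sounds, so the words do not rhyme.

No


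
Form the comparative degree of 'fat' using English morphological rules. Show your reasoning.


Apply comparative formation (double final consonant, add -er): 'fat' -> 'fatter'.

fatter


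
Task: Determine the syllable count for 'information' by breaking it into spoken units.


Break 'information' into syllables: in-for-ma-tion -> in | for | ma | tion = 4 syllables

4 syllables


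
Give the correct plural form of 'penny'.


Apply rule: Change -y to -ies (consonant + y). 'penny' becomes 'pennies'.

pennies


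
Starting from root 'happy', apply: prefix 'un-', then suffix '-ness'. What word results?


Step 1: Add prefix 'un-' to 'happy' = 'unhappy'
Step 2: Add suffix '-ness' to 'unhappy' = 'unhappiness'

unhappiness


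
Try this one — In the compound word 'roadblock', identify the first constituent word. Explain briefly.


Split 'roadblock' into 'road' + 'block'. The first part is 'road'.

road


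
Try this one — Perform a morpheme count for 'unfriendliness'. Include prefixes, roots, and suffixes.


Decomposition: un- (prefix) + friend (root) + -ly (suffix) + -ness (suffix) = 4 morpheme(s)

4 morphemes


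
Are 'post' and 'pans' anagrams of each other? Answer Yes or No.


Sorted letters of 'post': 'opst'
Sorted letters of 'pans': 'anps'
They do not match.

No


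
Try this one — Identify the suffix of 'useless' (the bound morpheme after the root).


The word 'useless' = 'use' (root) + '-less' (suffix). The suffix is '-less'.

less


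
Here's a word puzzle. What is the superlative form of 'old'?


Apply superlative formation (add -est): 'old' -> 'oldest'.

oldest


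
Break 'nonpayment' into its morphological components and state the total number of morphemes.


Step 1: Identify prefix: 'non' (meaning: not)
Step 2: Identify root: 'pay'
Step 3: Identify suffix(es): 'ment'
Decomposition: non- (prefix: not) + pay (root) + -ment (suffix: action/result)
Total morphemes: 3

3 morphemes (non- (prefix: not) + pay (root) + -ment (suffix: action/result))


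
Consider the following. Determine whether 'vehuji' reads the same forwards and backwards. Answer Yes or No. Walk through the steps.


Forward: 'vehuji'
Reversed: 'ijuhev'
They differ.

No


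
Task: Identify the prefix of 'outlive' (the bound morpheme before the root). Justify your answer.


The word 'outlive' = 'out' (prefix) + 'live' (root). The prefix is 'out'.

out


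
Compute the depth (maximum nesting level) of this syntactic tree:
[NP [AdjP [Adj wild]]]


Count bracket nesting levels:
'[' at pos 0: depth = 1
'[' at pos 4: depth = 2
'[' at pos 10: depth = 3
Maximum depth reached: 3

3


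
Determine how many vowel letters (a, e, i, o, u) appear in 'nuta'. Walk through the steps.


Vowels in 'nuta': u, a = 2 vowels.

2


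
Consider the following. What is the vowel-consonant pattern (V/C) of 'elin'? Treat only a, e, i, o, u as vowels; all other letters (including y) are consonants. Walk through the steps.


Letter mapping: e = V, l = C, i = V, n = C.

VCVC


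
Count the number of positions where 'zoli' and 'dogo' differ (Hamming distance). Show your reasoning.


Alignment:
Position 1: 'z' vs 'd' = DIFFER
Position 2: 'o' vs 'o' = match
Position 3: 'l' vs 'g' = DIFFER
Position 4: 'i' vs 'o' = DIFFER
Total differences: 3

3


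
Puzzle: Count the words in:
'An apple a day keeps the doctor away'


Split into words: An | apple | a | day | keeps | the | doctor | away = 8 words.

8


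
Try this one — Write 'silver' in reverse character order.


Reverse 'silver' character by character: 'revlis'.

revlis


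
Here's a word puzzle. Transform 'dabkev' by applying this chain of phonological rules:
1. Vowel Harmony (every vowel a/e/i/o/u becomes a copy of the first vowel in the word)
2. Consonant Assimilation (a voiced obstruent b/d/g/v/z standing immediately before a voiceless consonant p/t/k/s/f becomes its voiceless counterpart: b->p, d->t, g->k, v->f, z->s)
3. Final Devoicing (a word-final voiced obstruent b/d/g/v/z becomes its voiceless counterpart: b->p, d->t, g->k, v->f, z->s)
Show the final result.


Starting form: 'dabkev'
Rule 1: Vowel Harmony: all vowels become 'a' (matching first vowel). 'dabkev' -> 'dabkav'
Rule 2: Consonant Assimilation: voiced obstruent before voiceless consonant becomes voiceless ('bk' -> 'pk'). 'dabkav' -> 'dapkav'
Rule 3: Final Devoicing: word-final voiced obstruent 'v' becomes voiceless 'f'. 'dapkav' -> 'dapkaf'
Final form: 'dapkaf'

dapkaf


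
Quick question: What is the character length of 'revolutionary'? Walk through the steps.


Spell out 'revolutionary' and number each letter: r(1), e(2), v(3), o(4), l(5), u(6), t(7), i(8), o(9), n(10), a(11), r(12), y(13). Total: 13 letters.

13


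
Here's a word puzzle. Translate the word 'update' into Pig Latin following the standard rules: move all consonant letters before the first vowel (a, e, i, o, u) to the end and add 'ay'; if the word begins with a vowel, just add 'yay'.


'update' starts with a vowel, so add 'yay': 'updateyay'.

updateyay


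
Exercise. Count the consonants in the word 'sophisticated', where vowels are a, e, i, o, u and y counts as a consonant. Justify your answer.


Consonants in 'sophisticated': s, p, h, s, t, c, t, d = 8 consonants.

8


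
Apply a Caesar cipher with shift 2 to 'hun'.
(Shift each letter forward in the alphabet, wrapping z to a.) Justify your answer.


Shift each letter by 2: h -> j, u -> w, n -> p. Result: 'jwp'.

jwp


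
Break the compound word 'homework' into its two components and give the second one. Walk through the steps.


Split 'homework' into 'home' + 'work'. The second part is 'work'.

work


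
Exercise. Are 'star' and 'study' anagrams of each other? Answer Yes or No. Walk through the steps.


Sorted letters of 'star': 'arst'
Sorted letters of 'study': 'dstuy'
They do not match.

No


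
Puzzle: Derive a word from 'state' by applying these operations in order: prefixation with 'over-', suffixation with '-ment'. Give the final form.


Step 1: Add prefix 'over-' to 'state' = 'overstate'
Step 2: Add suffix '-ment' to 'overstate' = 'overstatement'

overstatement


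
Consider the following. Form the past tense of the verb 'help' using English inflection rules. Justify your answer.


Apply rule: Add -ed. 'help' becomes 'helped'.

helped


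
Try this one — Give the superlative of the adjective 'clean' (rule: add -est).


Apply superlative formation (add -est): 'clean' -> 'cleanest'.

cleanest


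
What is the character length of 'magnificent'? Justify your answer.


Spell out 'magnificent' and number each letter: m(1), a(2), g(3), n(4), i(5), f(6), i(7), c(8), e(9), n(10), t(11). Total: 11 letters.

11


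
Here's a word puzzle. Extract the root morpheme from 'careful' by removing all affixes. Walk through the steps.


Remove suffix '-ful' from 'careful' to get root 'care'.

care


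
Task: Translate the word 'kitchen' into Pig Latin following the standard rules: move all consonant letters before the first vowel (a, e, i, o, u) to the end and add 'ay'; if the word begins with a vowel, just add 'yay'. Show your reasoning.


'kitchen': move consonant cluster 'k' to end and add 'ay': 'itchenkay'.

itchenkay


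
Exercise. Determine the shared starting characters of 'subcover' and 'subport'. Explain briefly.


Compare from the start: 3 characters match: 'sub'. Mismatch at position 4: 'c' vs 'p'.

sub


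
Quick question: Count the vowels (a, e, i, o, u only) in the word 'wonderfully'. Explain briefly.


Vowels in 'wonderfully': o, e, u = 3 vowels.

3


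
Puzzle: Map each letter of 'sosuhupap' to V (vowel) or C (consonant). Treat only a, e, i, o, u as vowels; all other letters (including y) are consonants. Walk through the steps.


Letter mapping: s = C, o = V, s = C, u = V, h = C, u = V, p = C, a = V, p = C.

CVCVCVCVC
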